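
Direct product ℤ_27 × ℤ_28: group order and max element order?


|ℤ_27 × ℤ_28| = 27 × 28 = 756
Max element order = lcm(27,28) = 756
Cyclic? Yes (gcd=1)

|ℤ_27×ℤ_28| = 756, max element order = 756


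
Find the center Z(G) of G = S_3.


Z(G) = {g ∈ G | gx = xg for all x ∈ G}
S_n is non-abelian for n ≥ 3; Z(S_3) is trivial

Z(S_3) = {e}


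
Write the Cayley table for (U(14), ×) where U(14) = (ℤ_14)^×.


Elements: {1, 3, 5, 9, 11, 13}
Operation: multiplication mod 14
Entry (a, b) = (a × b) mod 14

Cayley table:
   |  1 |  3 |  5 |  9 | 11 | 13
 1 |  1 |  3 |  5 |  9 | 11 | 13
 3 |  3 |  9 |  1 | 13 |  5 | 11
 5 |  5 |  1 | 11 |  3 | 13 |  9
 9 |  9 | 13 |  3 | 11 |  1 |  5
11 | 11 |  5 | 13 |  1 |  9 |  3
13 | 13 | 11 |  9 |  5 |  3 |  1


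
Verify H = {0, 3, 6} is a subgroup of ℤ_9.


Subgroup test for H = {0, 3, 6} in (ℤ_9, +):
(1) 0 ∈ H? Yes
(2) Closure: for all a,b ∈ H, (a+b) mod 9 ∈ H? Yes
(3) Inverses: for all a ∈ H, -a mod 9 ∈ H? Yes

Yes, H is a subgroup of ℤ_9


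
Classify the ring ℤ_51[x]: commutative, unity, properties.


ℤ_51 has zero divisors (3·17 ≡ 0), and these lift to constant zero divisors in ℤ_51[x]; so not an integral domain
Commutative: Yes
Integral domain: No
Has unity: Yes

ℤ_51[x]: Commutative=Yes, Unity=Yes


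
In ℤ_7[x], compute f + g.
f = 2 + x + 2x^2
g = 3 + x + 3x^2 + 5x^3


Add coefficients mod 7:
x^0: 2 + 3 = 5 (mod 7)
x^1: 1 + 1 = 2 (mod 7)
x^2: 2 + 3 = 5 (mod 7)
x^3: 0 + 5 = 5 (mod 7)
Result: 5 + 2x + 5x^2 + 5x^3

f + g = 5 + 2x + 5x^2 + 5x^3


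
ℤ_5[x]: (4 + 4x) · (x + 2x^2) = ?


Expand and collect like terms; reduce coefficients mod 5:
x^0: 4·0 = 0 ≡ 0 (mod 5)
x^1: 4·1 + 4·0 = 4 ≡ 4 (mod 5)
x^2: 4·2 + 4·1 = 12 ≡ 2 (mod 5)
x^3: 4·2 = 8 ≡ 3 (mod 5)
Result: 4x + 2x^2 + 3x^3

f · g = 4x + 2x^2 + 3x^3


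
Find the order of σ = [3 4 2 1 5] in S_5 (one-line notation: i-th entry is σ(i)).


Cycle decomposition: (1 3 2 4)
Cycle lengths: 4
Order = lcm(4) = 4

ord(σ) = 4


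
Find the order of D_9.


|D_n| = 2n (n rotations and n reflections)
|D_9| = 2×9 = 18

|D_9| = 18


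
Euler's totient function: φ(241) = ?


Factor n: 241 = 241
φ(n) = n · ∏(1 - 1/p) over distinct primes p | n
φ(241) = 241 · (1 - 1/241) = 240

φ(241) = 240


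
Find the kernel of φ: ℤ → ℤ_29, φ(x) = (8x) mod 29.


Kernel = preimage of identity
ker(φ) = {x ∈ ℤ : 8x ≡ 0 (mod 29)}. gcd(8,29) = 1, so 8x ≡ 0 (mod 29) ⟺ x ≡ 0 (mod 29/1 = 29). Hence ker(φ) = 29ℤ

ker(φ) = 29ℤ


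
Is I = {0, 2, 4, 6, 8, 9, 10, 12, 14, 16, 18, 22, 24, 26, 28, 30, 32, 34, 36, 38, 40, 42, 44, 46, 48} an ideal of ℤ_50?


Check ideal conditions for I = {0, 2, 4, 6, 8, 9, 10, 12, 14, 16, 18, 22, 24, 26, 28, 30, 32, 34, 36, 38, 40, 42, 44, 46, 48} in ℤ_50:
(1) I is an additive subgroup? No
(2) For r ∈ ℤ_50 and a ∈ I: r·a ∈ I? No  [counterexample: r=2, a=10, r·a mod 50 = 20 ∉ I]

No, I is not an ideal of ℤ_50


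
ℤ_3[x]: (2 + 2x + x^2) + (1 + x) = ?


Add coefficients mod 3:
x^0: 2 + 1 = 0 (mod 3)
x^1: 2 + 1 = 0 (mod 3)
x^2: 1 + 0 = 1 (mod 3)
Result: x^2

f + g = x^2


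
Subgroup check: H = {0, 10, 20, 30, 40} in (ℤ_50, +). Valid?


Subgroup test for H = {0, 10, 20, 30, 40} in (ℤ_50, +):
(1) 0 ∈ H? Yes
(2) Closure: for all a,b ∈ H, (a+b) mod 50 ∈ H? Yes
(3) Inverses: for all a ∈ H, -a mod 50 ∈ H? Yes

Yes, H is a subgroup of ℤ_50


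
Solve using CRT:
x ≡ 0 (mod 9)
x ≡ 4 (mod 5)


m₁ = 9, m₂ = 5, gcd = 1, so CRT applies. M = m₁·m₂ = 45
Let M₁ = M/m₁ = 5, M₂ = M/m₂ = 9
Find y₁ ≡ M₁⁻¹ (mod m₁): 5⁻¹ ≡ 2 (mod 9)
Find y₂ ≡ M₂⁻¹ (mod m₂): 9⁻¹ ≡ 4 (mod 5)
x = a₁·M₁·y₁ + a₂·M₂·y₂ = 0·5·2 + 4·9·4 = 144
Reduce mod 45: x ≡ 9
Check: 9 mod 9 = 0 ✓, 9 mod 5 = 4 ✓

x ≡ 9 (mod 45)


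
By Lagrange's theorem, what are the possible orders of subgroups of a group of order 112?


Lagrange's theorem: |H| divides |G|
|G| = 112
Divisors of 112: 1, 2, 4, 7, 8, 14, 16, 28, 56, 112

Possible subgroup orders: {1, 2, 4, 7, 8, 14, 16, 28, 56, 112}


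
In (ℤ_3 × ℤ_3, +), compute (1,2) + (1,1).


Operation: componentwise addition mod (3, 3)
(1,2) + (1,1) = ((a₁+b₁) mod 3, (a₂+b₂) mod 3) with a = (1,2), b = (1,1)

(1,2) + (1,1) = (2,0)


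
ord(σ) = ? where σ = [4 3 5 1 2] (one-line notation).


Cycle decomposition: (1 4) (2 3 5)
Cycle lengths: 2, 3
Order = lcm(2, 3) = 6

ord(σ) = 6


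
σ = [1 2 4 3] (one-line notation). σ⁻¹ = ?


To find σ⁻¹, swap domain and range:
σ(1) = 1 → σ⁻¹(1) = 1
σ(2) = 2 → σ⁻¹(2) = 2
σ(3) = 4 → σ⁻¹(4) = 3
σ(4) = 3 → σ⁻¹(3) = 4

σ⁻¹ = [1 2 4 3]


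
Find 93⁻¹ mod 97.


Use the extended Euclidean algorithm to write 1 = 93·s + 97·t; then s mod 97 is the inverse.
Euclidean algorithm:
  93 = 0·97 + 93
  97 = 1·93 + 4
  93 = 23·4 + 1
  4 = 4·1 + 0
gcd(93,97) = 1
Back-substitution gives: 93·(24) + 97·(-23) = 1
So 93⁻¹ ≡ 24 ≡ 24 (mod 97)
Check: 93 × 24 = 2232 ≡ 1 (mod 97) ✓

93⁻¹ ≡ 24 (mod 97)


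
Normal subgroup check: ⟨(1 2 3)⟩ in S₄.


H = ⟨(1 2 3)⟩ in S₄
(1 4)(1 2 3)(1 4)⁻¹ = (4 2 3) ∉ ⟨(1 2 3)⟩

No, not a normal subgroup


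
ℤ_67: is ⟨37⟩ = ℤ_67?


g generates ℤ_n iff gcd(g, n) = 1
gcd(37, 67) = 1
Since gcd = 1, 37 is a generator.

Yes, 37 generates ℤ_67


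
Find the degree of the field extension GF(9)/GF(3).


GF(9) = GF(3^2), so the extension degree is 2

[GF(9)/GF(3)] = 2


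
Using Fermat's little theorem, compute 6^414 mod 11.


Fermat's little theorem: if p is prime and gcd(a,p)=1, then a^(p-1) ≡ 1 (mod p)
p = 11 is prime, gcd(6,11) = 1
Reduce exponent: 414 mod 10 = 4
So 6^414 ≡ 6^4 (mod 11)
6^4 mod 11 = 9

6^414 ≡ 9 (mod 11)


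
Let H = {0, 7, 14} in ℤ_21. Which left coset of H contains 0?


0 + H = {0 + h (mod 21) : h ∈ H}
0+0=0, 0+7=7, 0+14=14

0 + H = {0, 7, 14}


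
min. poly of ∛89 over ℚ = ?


∛89 satisfies x³ - 89 = 0, irreducible over ℚ (no rational root; 89 is not a perfect cube)

Minimal polynomial: x³ - 89


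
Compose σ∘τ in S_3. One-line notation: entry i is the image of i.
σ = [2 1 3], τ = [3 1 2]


σ∘τ: apply τ first, then σ
1 →τ 3 →σ 3
2 →τ 1 →σ 2
3 →τ 2 →σ 1

σ∘τ = [3 2 1]


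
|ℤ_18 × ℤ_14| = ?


|A × B| = |A| · |B|
|ℤ_18 × ℤ_14| = 18 × 14 = 252

|ℤ_18 × ℤ_14| = 252


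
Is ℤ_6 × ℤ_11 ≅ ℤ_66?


Comparing ℤ_6 × ℤ_11 and ℤ_66:
gcd(6,11) = 1, so ℤ_6 × ℤ_11 ≅ ℤ_66 (CRT)

Yes, ℤ_6 × ℤ_11 ≅ ℤ_66


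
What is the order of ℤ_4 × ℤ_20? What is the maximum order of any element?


|ℤ_4 × ℤ_20| = 4 × 20 = 80
Max element order = lcm(4,20) = 20
Cyclic? No (gcd=4)

|ℤ_4×ℤ_20| = 80, max element order = 20


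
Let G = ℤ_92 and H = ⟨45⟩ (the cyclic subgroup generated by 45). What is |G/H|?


|⟨45⟩| = n / gcd(45, 92) = 92 / 1 = 92
H is normal (ℤ_92 is abelian).
|G/H| = |G| / |H| = 92 / 92 = 1

|G/H| = 1


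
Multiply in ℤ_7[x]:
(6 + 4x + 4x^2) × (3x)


Expand and collect like terms; reduce coefficients mod 7:
x^0: 6·0 = 0 ≡ 0 (mod 7)
x^1: 6·3 + 4·0 = 18 ≡ 4 (mod 7)
x^2: 4·3 + 4·0 = 12 ≡ 5 (mod 7)
x^3: 4·3 = 12 ≡ 5 (mod 7)
Result: 4x + 5x^2 + 5x^3

f · g = 4x + 5x^2 + 5x^3


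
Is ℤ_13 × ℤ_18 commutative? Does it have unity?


Direct product ring; commutative with unity (1,1); but (1,0)·(0,1) = (0,0) gives zero divisors, so not an integral domain
Commutative: Yes
Integral domain: No
Has unity: Yes

ℤ_13 × ℤ_18: Commutative=Yes, Unity=Yes


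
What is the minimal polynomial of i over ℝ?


i satisfies x² + 1 = 0, irreducible over ℝ

Minimal polynomial: x² + 1


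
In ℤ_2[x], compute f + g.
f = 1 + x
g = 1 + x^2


Add coefficients mod 2:
x^0: 1 + 1 = 0 (mod 2)
x^1: 1 + 0 = 1 (mod 2)
x^2: 0 + 1 = 1 (mod 2)
Result: x + x^2

f + g = x + x^2


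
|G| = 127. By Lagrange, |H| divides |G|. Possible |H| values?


Lagrange's theorem: |H| divides |G|
|G| = 127
Divisors of 127: 1, 127

Possible subgroup orders: {1, 127}


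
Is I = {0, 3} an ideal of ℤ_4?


Check ideal conditions for I = {0, 3} in ℤ_4:
(1) I is an additive subgroup? No
(2) For r ∈ ℤ_4 and a ∈ I: r·a ∈ I? No  [counterexample: r=2, a=3, r·a mod 4 = 2 ∉ I]

No, I is not an ideal of ℤ_4


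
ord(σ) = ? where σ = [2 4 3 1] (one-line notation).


Cycle decomposition: (1 2 4)
Cycle lengths: 3
Order = lcm(3) = 3

ord(σ) = 3


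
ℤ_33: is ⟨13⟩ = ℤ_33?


g generates ℤ_n iff gcd(g, n) = 1
gcd(13, 33) = 1
Since gcd = 1, 13 is a generator.

Yes, 13 generates ℤ_33


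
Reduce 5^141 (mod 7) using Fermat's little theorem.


Fermat's little theorem: if p is prime and gcd(a,p)=1, then a^(p-1) ≡ 1 (mod p)
p = 7 is prime, gcd(5,7) = 1
Reduce exponent: 141 mod 6 = 3
So 5^141 ≡ 5^3 (mod 7)
5^3 mod 7 = 6

5^141 ≡ 6 (mod 7)


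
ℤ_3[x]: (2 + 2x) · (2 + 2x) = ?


Expand and collect like terms; reduce coefficients mod 3:
x^0: 2·2 = 4 ≡ 1 (mod 3)
x^1: 2·2 + 2·2 = 8 ≡ 2 (mod 3)
x^2: 2·2 = 4 ≡ 1 (mod 3)
Result: 1 + 2x + x^2

f · g = 1 + 2x + x^2


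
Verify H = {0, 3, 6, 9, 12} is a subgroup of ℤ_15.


Subgroup test for H = {0, 3, 6, 9, 12} in (ℤ_15, +):
(1) 0 ∈ H? Yes
(2) Closure: for all a,b ∈ H, (a+b) mod 15 ∈ H? Yes
(3) Inverses: for all a ∈ H, -a mod 15 ∈ H? Yes

Yes, H is a subgroup of ℤ_15


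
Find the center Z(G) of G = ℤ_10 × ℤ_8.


Z(G) = {g ∈ G | gx = xg for all x ∈ G}
Direct product of abelian groups is abelian, so Z(G) = G

Z(ℤ_10 × ℤ_8) = ℤ_10 × ℤ_8


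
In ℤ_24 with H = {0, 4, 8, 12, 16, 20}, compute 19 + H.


19 + H = {19 + h (mod 24) : h ∈ H}
19+0=19, 19+4=23, 19+8=3, 19+12=7, 19+16=11, 19+20=15
19 + H = {3, 7, 11, 15, 19, 23} = 3 + H

19 + H = {3, 7, 11, 15, 19, 23}


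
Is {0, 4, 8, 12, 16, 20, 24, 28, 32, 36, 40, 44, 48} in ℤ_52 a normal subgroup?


H = {0, 4, 8, 12, 16, 20, 24, 28, 32, 36, 40, 44, 48} in ℤ_52
ℤ_52 is abelian; every subgroup of an abelian group is normal

Yes, normal subgroup


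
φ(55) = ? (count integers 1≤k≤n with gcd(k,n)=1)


Factor n: 55 = 5 × 11
φ(n) = n · ∏(1 - 1/p) over distinct primes p | n
φ(55) = 55 · (1 - 1/5) · (1 - 1/11) = 40

φ(55) = 40


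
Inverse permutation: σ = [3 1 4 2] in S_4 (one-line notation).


To find σ⁻¹, swap domain and range:
σ(1) = 3 → σ⁻¹(3) = 1
σ(2) = 1 → σ⁻¹(1) = 2
σ(3) = 4 → σ⁻¹(4) = 3
σ(4) = 2 → σ⁻¹(2) = 4

σ⁻¹ = [2 4 1 3]


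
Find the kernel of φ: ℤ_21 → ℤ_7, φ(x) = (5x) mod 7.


Kernel = preimage of identity
ker(φ) = {x ∈ ℤ_21 : 5x ≡ 0 (mod 7)}. Since 7 | 21, φ is well-defined. The kernel is the cyclic subgroup ⟨7⟩ of ℤ_21 (order 3), i.e. {0, 7, 14}

ker(φ) = {0, 7, 14}


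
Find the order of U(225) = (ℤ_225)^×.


U(n) is the group of units mod n; |U(n)| = φ(n)
|U(225)| = φ(225) = 120

|U(225) = (ℤ_225)^×| = 120


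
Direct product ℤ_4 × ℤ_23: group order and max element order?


|ℤ_4 × ℤ_23| = 4 × 23 = 92
Max element order = lcm(4,23) = 92
Cyclic? Yes (gcd=1)

|ℤ_4×ℤ_23| = 92, max element order = 92


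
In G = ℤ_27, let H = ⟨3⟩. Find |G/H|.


|⟨3⟩| = n / gcd(3, 27) = 27 / 3 = 9
H is normal (ℤ_27 is abelian).
|G/H| = |G| / |H| = 27 / 9 = 3

|G/H| = 3


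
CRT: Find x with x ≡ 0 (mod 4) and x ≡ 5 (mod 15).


m₁ = 4, m₂ = 15, gcd = 1, so CRT applies. M = m₁·m₂ = 60
Let M₁ = M/m₁ = 15, M₂ = M/m₂ = 4
Find y₁ ≡ M₁⁻¹ (mod m₁): 15⁻¹ ≡ 3 (mod 4)
Find y₂ ≡ M₂⁻¹ (mod m₂): 4⁻¹ ≡ 4 (mod 15)
x = a₁·M₁·y₁ + a₂·M₂·y₂ = 0·15·3 + 5·4·4 = 80
Reduce mod 60: x ≡ 20
Check: 20 mod 4 = 0 ✓, 20 mod 15 = 5 ✓

x ≡ 20 (mod 60)


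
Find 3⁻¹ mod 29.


Use the extended Euclidean algorithm to write 1 = 3·s + 29·t; then s mod 29 is the inverse.
Euclidean algorithm:
  3 = 0·29 + 3
  29 = 9·3 + 2
  3 = 1·2 + 1
  2 = 2·1 + 0
gcd(3,29) = 1
Back-substitution gives: 3·(10) + 29·(-1) = 1
So 3⁻¹ ≡ 10 ≡ 10 (mod 29)
Check: 3 × 10 = 30 ≡ 1 (mod 29) ✓

3⁻¹ ≡ 10 (mod 29)


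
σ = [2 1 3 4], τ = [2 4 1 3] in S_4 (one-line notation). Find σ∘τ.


σ∘τ: apply τ first, then σ
1 →τ 2 →σ 1
2 →τ 4 →σ 4
3 →τ 1 →σ 2
4 →τ 3 →σ 3

σ∘τ = [1 4 2 3]


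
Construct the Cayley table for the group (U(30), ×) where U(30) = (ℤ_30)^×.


Elements: {1, 7, 11, 13, 17, 19, 23, 29}
Operation: multiplication mod 30
Entry (a, b) = (a × b) mod 30

Cayley table:
   |  1 |  7 | 11 | 13 | 17 | 19 | 23 | 29
 1 |  1 |  7 | 11 | 13 | 17 | 19 | 23 | 29
 7 |  7 | 19 | 17 |  1 | 29 | 13 | 11 | 23
11 | 11 | 17 |  1 | 23 |  7 | 29 | 13 | 19
13 | 13 |  1 | 23 | 19 | 11 |  7 | 29 | 17
17 | 17 | 29 |  7 | 11 | 19 | 23 |  1 | 13
19 | 19 | 13 | 29 |  7 | 23 |  1 | 17 | 11
23 | 23 | 11 | 13 | 29 |  1 | 17 | 19 |  7
29 | 29 | 23 | 19 | 17 | 13 | 11 |  7 |  1


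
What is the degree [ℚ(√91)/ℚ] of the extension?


√91 has minimal polynomial x² - 91 (irreducible over ℚ since 91 is squarefree)

[ℚ(√91)/ℚ] = 2


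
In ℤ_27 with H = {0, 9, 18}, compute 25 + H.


25 + H = {25 + h (mod 27) : h ∈ H}
25+0=25, 25+9=7, 25+18=16
25 + H = {7, 16, 25} = 7 + H

25 + H = {7, 16, 25}


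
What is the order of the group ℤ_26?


ℤ_n has n elements.

|ℤ_26| = 26


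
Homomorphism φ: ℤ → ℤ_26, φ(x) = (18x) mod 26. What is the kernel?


Kernel = preimage of identity
ker(φ) = {x ∈ ℤ : 18x ≡ 0 (mod 26)}. gcd(18,26) = 2, so 18x ≡ 0 (mod 26) ⟺ x ≡ 0 (mod 26/2 = 13). Hence ker(φ) = 13ℤ

ker(φ) = 13ℤ


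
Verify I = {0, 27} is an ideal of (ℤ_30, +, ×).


Check ideal conditions for I = {0, 27} in ℤ_30:
(1) I is an additive subgroup? No
(2) For r ∈ ℤ_30 and a ∈ I: r·a ∈ I? No  [counterexample: r=2, a=27, r·a mod 30 = 24 ∉ I]

No, I is not an ideal of ℤ_30


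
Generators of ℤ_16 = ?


g generates ℤ_n iff gcd(g,n) = 1
Checking each g ∈ {1,...,15}:
gcd(1,16) = 1
gcd(2,16) = 2
gcd(3,16) = 1
gcd(4,16) = 4
gcd(5,16) = 1
gcd(6,16) = 2
gcd(7,16) = 1
gcd(8,16) = 8
gcd(9,16) = 1
gcd(10,16) = 2
gcd(11,16) = 1
gcd(12,16) = 4
gcd(13,16) = 1
gcd(14,16) = 2
gcd(15,16) = 1
Generators: {1, 3, 5, 7, 9, 11, 13, 15}
Number of generators = φ(16) = 8

Generators of ℤ_16 = {1, 3, 5, 7, 9, 11, 13, 15}


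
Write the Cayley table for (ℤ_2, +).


Elements: {0, 1}
Operation: addition mod 2
Entry (a, b) = (a + b) mod 2

Cayley table:
  | 0 | 1
0 | 0 | 1
1 | 1 | 0


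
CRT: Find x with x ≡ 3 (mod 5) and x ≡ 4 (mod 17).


m₁ = 5, m₂ = 17, gcd = 1, so CRT applies. M = m₁·m₂ = 85
Let M₁ = M/m₁ = 17, M₂ = M/m₂ = 5
Find y₁ ≡ M₁⁻¹ (mod m₁): 17⁻¹ ≡ 3 (mod 5)
Find y₂ ≡ M₂⁻¹ (mod m₂): 5⁻¹ ≡ 7 (mod 17)
x = a₁·M₁·y₁ + a₂·M₂·y₂ = 3·17·3 + 4·5·7 = 293
Reduce mod 85: x ≡ 38
Check: 38 mod 5 = 3 ✓, 38 mod 17 = 4 ✓

x ≡ 38 (mod 85)


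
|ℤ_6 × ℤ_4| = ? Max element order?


|ℤ_6 × ℤ_4| = 6 × 4 = 24
Max element order = lcm(6,4) = 12
Cyclic? No (gcd=2)

|ℤ_6×ℤ_4| = 24, max element order = 12


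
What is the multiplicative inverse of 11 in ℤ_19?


Use the extended Euclidean algorithm to write 1 = 11·s + 19·t; then s mod 19 is the inverse.
Euclidean algorithm:
  11 = 0·19 + 11
  19 = 1·11 + 8
  11 = 1·8 + 3
  8 = 2·3 + 2
  3 = 1·2 + 1
  2 = 2·1 + 0
gcd(11,19) = 1
Back-substitution gives: 11·(7) + 19·(-4) = 1
So 11⁻¹ ≡ 7 ≡ 7 (mod 19)
Check: 11 × 7 = 77 ≡ 1 (mod 19) ✓

11⁻¹ ≡ 7 (mod 19)


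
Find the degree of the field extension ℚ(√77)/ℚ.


√77 has minimal polynomial x² - 77 (irreducible over ℚ since 77 is squarefree)

[ℚ(√77)/ℚ] = 2


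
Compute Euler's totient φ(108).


Factor n: 108 = 2^2 × 3^3
φ(n) = n · ∏(1 - 1/p) over distinct primes p | n
φ(108) = 108 · (1 - 1/2) · (1 - 1/3) = 36

φ(108) = 36


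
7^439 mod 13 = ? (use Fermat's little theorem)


Fermat's little theorem: if p is prime and gcd(a,p)=1, then a^(p-1) ≡ 1 (mod p)
p = 13 is prime, gcd(7,13) = 1
Reduce exponent: 439 mod 12 = 7
So 7^439 ≡ 7^7 (mod 13)
7^7 mod 13 = 6

7^439 ≡ 6 (mod 13)


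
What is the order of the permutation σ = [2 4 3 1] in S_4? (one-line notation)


Cycle decomposition: (1 2 4)
Cycle lengths: 3
Order = lcm(3) = 3

ord(σ) = 3


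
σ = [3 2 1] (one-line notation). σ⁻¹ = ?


To find σ⁻¹, swap domain and range:
σ(1) = 3 → σ⁻¹(3) = 1
σ(2) = 2 → σ⁻¹(2) = 2
σ(3) = 1 → σ⁻¹(1) = 3

σ⁻¹ = [3 2 1]


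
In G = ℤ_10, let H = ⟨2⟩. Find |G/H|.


|⟨2⟩| = n / gcd(2, 10) = 10 / 2 = 5
H is normal (ℤ_10 is abelian).
|G/H| = |G| / |H| = 10 / 5 = 2

|G/H| = 2


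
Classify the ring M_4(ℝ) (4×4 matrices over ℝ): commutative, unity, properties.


Matrix multiplication is non-commutative for n ≥ 2; the identity matrix I is the unity; singular matrices give zero divisors, so not an integral domain
Commutative: No
Integral domain: No
Has unity: Yes

M_4(ℝ) (4×4 matrices over ℝ): Commutative=No, Unity=Yes


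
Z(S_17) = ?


Z(G) = {g ∈ G | gx = xg for all x ∈ G}
S_n is non-abelian for n ≥ 3; Z(S_17) is trivial

Z(S_17) = {e}


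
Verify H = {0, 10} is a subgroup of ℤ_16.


Subgroup test for H = {0, 10} in (ℤ_16, +):
(1) 0 ∈ H? Yes
(2) Closure: for all a,b ∈ H, (a+b) mod 16 ∈ H? No  [counterexample: 10 + 10 = 4 ∉ H]
(3) Inverses: for all a ∈ H, -a mod 16 ∈ H? No

No, H is not a subgroup of ℤ_16


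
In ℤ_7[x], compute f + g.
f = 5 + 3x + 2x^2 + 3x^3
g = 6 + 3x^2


Add coefficients mod 7:
x^0: 5 + 6 = 4 (mod 7)
x^1: 3 + 0 = 3 (mod 7)
x^2: 2 + 3 = 5 (mod 7)
x^3: 3 + 0 = 3 (mod 7)
Result: 4 + 3x + 5x^2 + 3x^3

f + g = 4 + 3x + 5x^2 + 3x^3


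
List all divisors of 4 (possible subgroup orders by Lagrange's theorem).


Lagrange's theorem: |H| divides |G|
|G| = 4
Divisors of 4: 1, 2, 4

Possible subgroup orders: {1, 2, 4}


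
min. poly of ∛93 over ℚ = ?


∛93 satisfies x³ - 93 = 0, irreducible over ℚ (no rational root; 93 is not a perfect cube)

Minimal polynomial: x³ - 93


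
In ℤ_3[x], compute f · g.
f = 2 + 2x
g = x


Expand and collect like terms; reduce coefficients mod 3:
x^0: 2·0 = 0 ≡ 0 (mod 3)
x^1: 2·1 + 2·0 = 2 ≡ 2 (mod 3)
x^2: 2·1 = 2 ≡ 2 (mod 3)
Result: 2x + 2x^2

f · g = 2x + 2x^2


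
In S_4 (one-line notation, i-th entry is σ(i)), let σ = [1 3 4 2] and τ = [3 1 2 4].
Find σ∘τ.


σ∘τ: apply τ first, then σ
1 →τ 3 →σ 4
2 →τ 1 →σ 1
3 →τ 2 →σ 3
4 →τ 4 →σ 2

σ∘τ = [4 1 3 2]


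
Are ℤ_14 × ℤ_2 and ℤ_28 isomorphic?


Comparing ℤ_14 × ℤ_2 and ℤ_28:
gcd(14,2) = 2 ≠ 1. Max element order in ℤ_14×ℤ_2 is lcm(14,2) = 14 < 28, so it has no element of order 28

No, ℤ_14 × ℤ_2 ≇ ℤ_28


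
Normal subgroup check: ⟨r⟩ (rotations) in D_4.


H = ⟨r⟩ (rotations) in D_4
The rotation subgroup ⟨r⟩ has index 2 in D_4, so it is normal

Yes, normal subgroup


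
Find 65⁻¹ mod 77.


Use the extended Euclidean algorithm to write 1 = 65·s + 77·t; then s mod 77 is the inverse.
Euclidean algorithm:
  65 = 0·77 + 65
  77 = 1·65 + 12
  65 = 5·12 + 5
  12 = 2·5 + 2
  5 = 2·2 + 1
  2 = 2·1 + 0
gcd(65,77) = 1
Back-substitution gives: 65·(32) + 77·(-27) = 1
So 65⁻¹ ≡ 32 ≡ 32 (mod 77)
Check: 65 × 32 = 2080 ≡ 1 (mod 77) ✓

65⁻¹ ≡ 32 (mod 77)


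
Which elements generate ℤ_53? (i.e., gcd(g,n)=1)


g generates ℤ_n iff gcd(g,n) = 1
Prime factors of 53: 53
Generators are g ∈ {1,...,52} not divisible by any of these primes.
Generators: {1, 2, 3, 4, 5, 6, 7, 8, 9, 10, 11, 12, 13, 14, 15, 16, 17, 18, 19, 20, 21, 22, 23, 24, 25, 26, 27, 28, 29, 30, 31, 32, 33, 34, 35, 36, 37, 38, 39, 40, 41, 42, 43, 44, 45, 46, 47, 48, 49, 50, 51, 52}
Number of generators = φ(53) = 52

Generators of ℤ_53 = {1, 2, 3, 4, 5, 6, 7, 8, 9, 10, 11, 12, 13, 14, 15, 16, 17, 18, 19, 20, 21, 22, 23, 24, 25, 26, 27, 28, 29, 30, 31, 32, 33, 34, 35, 36, 37, 38, 39, 40, 41, 42, 43, 44, 45, 46, 47, 48, 49, 50, 51, 52}


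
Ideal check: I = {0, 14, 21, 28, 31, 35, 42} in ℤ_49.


Check ideal conditions for I = {0, 14, 21, 28, 31, 35, 42} in ℤ_49:
(1) I is an additive subgroup? No
(2) For r ∈ ℤ_49 and a ∈ I: r·a ∈ I? No  [counterexample: r=2, a=28, r·a mod 49 = 7 ∉ I]

No, I is not an ideal of ℤ_49


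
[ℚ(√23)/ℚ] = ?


√23 has minimal polynomial x² - 23 (irreducible over ℚ since 23 is squarefree)

[ℚ(√23)/ℚ] = 2


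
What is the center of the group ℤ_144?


Z(G) = {g ∈ G | gx = xg for all x ∈ G}
ℤ_144 is abelian, so Z(G) = G

Z(ℤ_144) = ℤ_144


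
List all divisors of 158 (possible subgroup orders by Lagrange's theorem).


Lagrange's theorem: |H| divides |G|
|G| = 158
Divisors of 158: 1, 2, 79, 158

Possible subgroup orders: {1, 2, 79, 158}


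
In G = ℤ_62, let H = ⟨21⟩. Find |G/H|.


|⟨21⟩| = n / gcd(21, 62) = 62 / 1 = 62
H is normal (ℤ_62 is abelian).
|G/H| = |G| / |H| = 62 / 62 = 1

|G/H| = 1


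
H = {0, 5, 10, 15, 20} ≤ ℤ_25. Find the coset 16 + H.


16 + H = {16 + h (mod 25) : h ∈ H}
16+0=16, 16+5=21, 16+10=1, 16+15=6, 16+20=11
16 + H = {1, 6, 11, 16, 21} = 1 + H

16 + H = {1, 6, 11, 16, 21}


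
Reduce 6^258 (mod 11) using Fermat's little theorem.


Fermat's little theorem: if p is prime and gcd(a,p)=1, then a^(p-1) ≡ 1 (mod p)
p = 11 is prime, gcd(6,11) = 1
Reduce exponent: 258 mod 10 = 8
So 6^258 ≡ 6^8 (mod 11)
6^8 mod 11 = 4

6^258 ≡ 4 (mod 11)


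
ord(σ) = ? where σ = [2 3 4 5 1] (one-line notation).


Cycle decomposition: (1 2 3 4 5)
Cycle lengths: 5
Order = lcm(5) = 5

ord(σ) = 5


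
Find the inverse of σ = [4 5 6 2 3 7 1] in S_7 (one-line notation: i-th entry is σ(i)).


To find σ⁻¹, swap domain and range:
σ(1) = 4 → σ⁻¹(4) = 1
σ(2) = 5 → σ⁻¹(5) = 2
σ(3) = 6 → σ⁻¹(6) = 3
σ(4) = 2 → σ⁻¹(2) = 4
σ(5) = 3 → σ⁻¹(3) = 5
σ(6) = 7 → σ⁻¹(7) = 6
σ(7) = 1 → σ⁻¹(1) = 7

σ⁻¹ = [7 4 5 1 2 3 6]


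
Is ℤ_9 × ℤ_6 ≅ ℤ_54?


Comparing ℤ_9 × ℤ_6 and ℤ_54:
gcd(9,6) = 3 ≠ 1. Max element order in ℤ_9×ℤ_6 is lcm(9,6) = 18 < 54, so it has no element of order 54

No, ℤ_9 × ℤ_6 ≇ ℤ_54


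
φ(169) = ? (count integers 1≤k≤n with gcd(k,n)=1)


Factor n: 169 = 13^2
φ(n) = n · ∏(1 - 1/p) over distinct primes p | n
φ(169) = 169 · (1 - 1/13) = 156

φ(169) = 156


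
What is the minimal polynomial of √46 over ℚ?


√46 satisfies x² - 46 = 0, irreducible over ℚ since 46 is squarefree

Minimal polynomial: x² - 46


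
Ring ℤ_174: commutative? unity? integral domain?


ℤ_174 is a commutative ring with unity 1; 174 = 2×87 is composite, so 2·87 ≡ 0 gives zero divisors (not an integral domain)
Commutative: Yes
Integral domain: No
Has unity: Yes

ℤ_174: Commutative=Yes, Unity=Yes


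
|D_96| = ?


|D_n| = 2n (n rotations and n reflections)
|D_96| = 2×96 = 192

|D_96| = 192


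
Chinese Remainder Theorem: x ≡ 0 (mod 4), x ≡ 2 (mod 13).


m₁ = 4, m₂ = 13, gcd = 1, so CRT applies. M = m₁·m₂ = 52
Let M₁ = M/m₁ = 13, M₂ = M/m₂ = 4
Find y₁ ≡ M₁⁻¹ (mod m₁): 13⁻¹ ≡ 1 (mod 4)
Find y₂ ≡ M₂⁻¹ (mod m₂): 4⁻¹ ≡ 10 (mod 13)
x = a₁·M₁·y₁ + a₂·M₂·y₂ = 0·13·1 + 2·4·10 = 80
Reduce mod 52: x ≡ 28
Check: 28 mod 4 = 0 ✓, 28 mod 13 = 2 ✓

x ≡ 28 (mod 52)


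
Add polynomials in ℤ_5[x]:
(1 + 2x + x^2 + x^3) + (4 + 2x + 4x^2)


Add coefficients mod 5:
x^0: 1 + 4 = 0 (mod 5)
x^1: 2 + 2 = 4 (mod 5)
x^2: 1 + 4 = 0 (mod 5)
x^3: 1 + 0 = 1 (mod 5)
Result: 4x + x^3

f + g = 4x + x^3


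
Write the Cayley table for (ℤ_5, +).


Elements: {0, 1, 2, 3, 4}
Operation: addition mod 5
Entry (a, b) = (a + b) mod 5

Cayley table:
  | 0 | 1 | 2 | 3 | 4
0 | 0 | 1 | 2 | 3 | 4
1 | 1 | 2 | 3 | 4 | 0
2 | 2 | 3 | 4 | 0 | 1
3 | 3 | 4 | 0 | 1 | 2
4 | 4 | 0 | 1 | 2 | 3


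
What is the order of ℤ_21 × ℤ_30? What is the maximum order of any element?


|ℤ_21 × ℤ_30| = 21 × 30 = 630
Max element order = lcm(21,30) = 210
Cyclic? No (gcd=3)

|ℤ_21×ℤ_30| = 630, max element order = 210


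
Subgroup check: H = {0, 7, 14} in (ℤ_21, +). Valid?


Subgroup test for H = {0, 7, 14} in (ℤ_21, +):
(1) 0 ∈ H? Yes
(2) Closure: for all a,b ∈ H, (a+b) mod 21 ∈ H? Yes
(3) Inverses: for all a ∈ H, -a mod 21 ∈ H? Yes

Yes, H is a subgroup of ℤ_21


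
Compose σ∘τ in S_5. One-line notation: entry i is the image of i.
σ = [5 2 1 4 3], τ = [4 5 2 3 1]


σ∘τ: apply τ first, then σ
1 →τ 4 →σ 4
2 →τ 5 →σ 3
3 →τ 2 →σ 2
4 →τ 3 →σ 1
5 →τ 1 →σ 5

σ∘τ = [4 3 2 1 5]


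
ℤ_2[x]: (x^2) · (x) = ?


Expand and collect like terms; reduce coefficients mod 2:
x^0: 0·0 = 0 ≡ 0 (mod 2)
x^1: 0·1 + 0·0 = 0 ≡ 0 (mod 2)
x^2: 0·1 + 1·0 = 0 ≡ 0 (mod 2)
x^3: 1·1 = 1 ≡ 1 (mod 2)
Result: x^3

f · g = x^3


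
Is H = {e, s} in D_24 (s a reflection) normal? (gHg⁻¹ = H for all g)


H = {e, s} in D_24 (s a reflection)
r·s·r⁻¹ = sr⁻² ≠ s for n ≥ 3, so {e, s} is not closed under conjugation

No, not a normal subgroup


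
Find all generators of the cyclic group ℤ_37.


g generates ℤ_n iff gcd(g,n) = 1
Prime factors of 37: 37
Generators are g ∈ {1,...,36} not divisible by any of these primes.
Generators: {1, 2, 3, 4, 5, 6, 7, 8, 9, 10, 11, 12, 13, 14, 15, 16, 17, 18, 19, 20, 21, 22, 23, 24, 25, 26, 27, 28, 29, 30, 31, 32, 33, 34, 35, 36}
Number of generators = φ(37) = 36

Generators of ℤ_37 = {1, 2, 3, 4, 5, 6, 7, 8, 9, 10, 11, 12, 13, 14, 15, 16, 17, 18, 19, 20, 21, 22, 23, 24, 25, 26, 27, 28, 29, 30, 31, 32, 33, 34, 35, 36}


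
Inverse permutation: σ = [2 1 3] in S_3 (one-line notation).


To find σ⁻¹, swap domain and range:
σ(1) = 2 → σ⁻¹(2) = 1
σ(2) = 1 → σ⁻¹(1) = 2
σ(3) = 3 → σ⁻¹(3) = 3

σ⁻¹ = [2 1 3]


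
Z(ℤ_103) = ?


Z(G) = {g ∈ G | gx = xg for all x ∈ G}
ℤ_103 is abelian, so Z(G) = G

Z(ℤ_103) = ℤ_103


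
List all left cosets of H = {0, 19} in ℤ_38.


H = {0, 19}, |H| = 2
Number of cosets = |G|/|H| = 38/2 = 19
0 + H = {0, 19}
1 + H = {1, 20}
2 + H = {2, 21}
3 + H = {3, 22}
4 + H = {4, 23}
5 + H = {5, 24}
6 + H = {6, 25}
7 + H = {7, 26}
8 + H = {8, 27}
9 + H = {9, 28}
10 + H = {10, 29}
11 + H = {11, 30}
12 + H = {12, 31}
13 + H = {13, 32}
14 + H = {14, 33}
15 + H = {15, 34}
16 + H = {16, 35}
17 + H = {17, 36}
18 + H = {18, 37}

Cosets: 0+H={0,19}; 1+H={1,20}; 2+H={2,21}; 3+H={3,22}; 4+H={4,23}; 5+H={5,24}; 6+H={6,25}; 7+H={7,26}; 8+H={8,27}; 9+H={9,28}; 10+H={10,29}; 11+H={11,30}; 12+H={12,31}; 13+H={13,32}; 14+H={14,33}; 15+H={15,34}; 16+H={16,35}; 17+H={17,36}; 18+H={18,37}


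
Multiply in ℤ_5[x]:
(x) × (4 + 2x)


Expand and collect like terms; reduce coefficients mod 5:
x^0: 0·4 = 0 ≡ 0 (mod 5)
x^1: 0·2 + 1·4 = 4 ≡ 4 (mod 5)
x^2: 1·2 = 2 ≡ 2 (mod 5)
Result: 4x + 2x^2

f · g = 4x + 2x^2


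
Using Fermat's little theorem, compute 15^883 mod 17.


Fermat's little theorem: if p is prime and gcd(a,p)=1, then a^(p-1) ≡ 1 (mod p)
p = 17 is prime, gcd(15,17) = 1
Reduce exponent: 883 mod 16 = 3
So 15^883 ≡ 15^3 (mod 17)
15^3 mod 17 = 9

15^883 ≡ 9 (mod 17)


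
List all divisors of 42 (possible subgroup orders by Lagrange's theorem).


Lagrange's theorem: |H| divides |G|
|G| = 42
Divisors of 42: 1, 2, 3, 6, 7, 14, 21, 42

Possible subgroup orders: {1, 2, 3, 6, 7, 14, 21, 42}


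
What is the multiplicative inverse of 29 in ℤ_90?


Use the extended Euclidean algorithm to write 1 = 29·s + 90·t; then s mod 90 is the inverse.
Euclidean algorithm:
  29 = 0·90 + 29
  90 = 3·29 + 3
  29 = 9·3 + 2
  3 = 1·2 + 1
  2 = 2·1 + 0
gcd(29,90) = 1
Back-substitution gives: 29·(-31) + 90·(10) = 1
So 29⁻¹ ≡ -31 ≡ 59 (mod 90)
Check: 29 × 59 = 1711 ≡ 1 (mod 90) ✓

29⁻¹ ≡ 59 (mod 90)


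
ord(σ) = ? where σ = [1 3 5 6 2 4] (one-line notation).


Cycle decomposition: (2 3 5) (4 6)
Cycle lengths: 3, 2
Order = lcm(3, 2) = 6

ord(σ) = 6


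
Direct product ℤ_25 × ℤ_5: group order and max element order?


|ℤ_25 × ℤ_5| = 25 × 5 = 125
Max element order = lcm(25,5) = 25
Cyclic? No (gcd=5)

|ℤ_25×ℤ_5| = 125, max element order = 25


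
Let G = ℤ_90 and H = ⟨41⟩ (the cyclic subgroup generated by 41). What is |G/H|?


|⟨41⟩| = n / gcd(41, 90) = 90 / 1 = 90
H is normal (ℤ_90 is abelian).
|G/H| = |G| / |H| = 90 / 90 = 1

|G/H| = 1


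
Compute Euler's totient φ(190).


Factor n: 190 = 2 × 5 × 19
φ(n) = n · ∏(1 - 1/p) over distinct primes p | n
φ(190) = 190 · (1 - 1/2) · (1 - 1/5) · (1 - 1/19) = 72

φ(190) = 72


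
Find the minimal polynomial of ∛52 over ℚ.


∛52 satisfies x³ - 52 = 0, irreducible over ℚ (no rational root; 52 is not a perfect cube)

Minimal polynomial: x³ - 52


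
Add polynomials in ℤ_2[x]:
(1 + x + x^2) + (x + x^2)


Add coefficients mod 2:
x^0: 1 + 0 = 1 (mod 2)
x^1: 1 + 1 = 0 (mod 2)
x^2: 1 + 1 = 0 (mod 2)
Result: 1

f + g = 1


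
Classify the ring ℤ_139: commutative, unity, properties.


ℤ_139 is a commutative ring with unity 1; 139 is prime, so ℤ_139 is a field (hence an integral domain)
Commutative: Yes
Integral domain: Yes
Has unity: Yes

ℤ_139: Commutative=Yes, Unity=Yes


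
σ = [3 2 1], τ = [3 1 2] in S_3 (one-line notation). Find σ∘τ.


σ∘τ: apply τ first, then σ
1 →τ 3 →σ 1
2 →τ 1 →σ 3
3 →τ 2 →σ 2

σ∘τ = [1 3 2]


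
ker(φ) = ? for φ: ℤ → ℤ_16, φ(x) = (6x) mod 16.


Kernel = preimage of identity
ker(φ) = {x ∈ ℤ : 6x ≡ 0 (mod 16)}. gcd(6,16) = 2, so 6x ≡ 0 (mod 16) ⟺ x ≡ 0 (mod 16/2 = 8). Hence ker(φ) = 8ℤ

ker(φ) = 8ℤ


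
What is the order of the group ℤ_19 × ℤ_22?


|A × B| = |A| · |B|
|ℤ_19 × ℤ_22| = 19 × 22 = 418

|ℤ_19 × ℤ_22| = 418


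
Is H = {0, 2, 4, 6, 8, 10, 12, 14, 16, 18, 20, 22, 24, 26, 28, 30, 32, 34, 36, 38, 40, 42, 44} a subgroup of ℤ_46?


Subgroup test for H = {0, 2, 4, 6, 8, 10, 12, 14, 16, 18, 20, 22, 24, 26, 28, 30, 32, 34, 36, 38, 40, 42, 44} in (ℤ_46, +):
(1) 0 ∈ H? Yes
(2) Closure: for all a,b ∈ H, (a+b) mod 46 ∈ H? Yes
(3) Inverses: for all a ∈ H, -a mod 46 ∈ H? Yes

Yes, H is a subgroup of ℤ_46


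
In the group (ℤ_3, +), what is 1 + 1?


Operation: addition mod 3
1 + 1 = (a + b) mod 3 with a = 1, b = 1

1 + 1 = 2


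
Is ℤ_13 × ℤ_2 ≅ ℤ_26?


Comparing ℤ_13 × ℤ_2 and ℤ_26:
gcd(13,2) = 1, so ℤ_13 × ℤ_2 ≅ ℤ_26 (CRT)

Yes, ℤ_13 × ℤ_2 ≅ ℤ_26


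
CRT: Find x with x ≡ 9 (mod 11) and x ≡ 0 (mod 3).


m₁ = 11, m₂ = 3, gcd = 1, so CRT applies. M = m₁·m₂ = 33
Let M₁ = M/m₁ = 3, M₂ = M/m₂ = 11
Find y₁ ≡ M₁⁻¹ (mod m₁): 3⁻¹ ≡ 4 (mod 11)
Find y₂ ≡ M₂⁻¹ (mod m₂): 11⁻¹ ≡ 2 (mod 3)
x = a₁·M₁·y₁ + a₂·M₂·y₂ = 9·3·4 + 0·11·2 = 108
Reduce mod 33: x ≡ 9
Check: 9 mod 11 = 9 ✓, 9 mod 3 = 0 ✓

x ≡ 9 (mod 33)


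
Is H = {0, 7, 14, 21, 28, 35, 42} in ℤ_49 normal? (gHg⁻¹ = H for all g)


H = {0, 7, 14, 21, 28, 35, 42} in ℤ_49
ℤ_49 is abelian; every subgroup of an abelian group is normal

Yes, normal subgroup


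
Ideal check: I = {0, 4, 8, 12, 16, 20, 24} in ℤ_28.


Check ideal conditions for I = {0, 4, 8, 12, 16, 20, 24} in ℤ_28:
(1) I is an additive subgroup? Yes
(2) For r ∈ ℤ_28 and a ∈ I: r·a ∈ I? Yes

Yes, I is an ideal of ℤ_28


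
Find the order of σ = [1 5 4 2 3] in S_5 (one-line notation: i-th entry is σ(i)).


Cycle decomposition: (2 5 3 4)
Cycle lengths: 4
Order = lcm(4) = 4

ord(σ) = 4


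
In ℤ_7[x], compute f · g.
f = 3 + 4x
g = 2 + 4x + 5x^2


Expand and collect like terms; reduce coefficients mod 7:
x^0: 3·2 = 6 ≡ 6 (mod 7)
x^1: 3·4 + 4·2 = 20 ≡ 6 (mod 7)
x^2: 3·5 + 4·4 = 31 ≡ 3 (mod 7)
x^3: 4·5 = 20 ≡ 6 (mod 7)
Result: 6 + 6x + 3x^2 + 6x^3

f · g = 6 + 6x + 3x^2 + 6x^3


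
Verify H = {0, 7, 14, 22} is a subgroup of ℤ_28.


Subgroup test for H = {0, 7, 14, 22} in (ℤ_28, +):
(1) 0 ∈ H? Yes
(2) Closure: for all a,b ∈ H, (a+b) mod 28 ∈ H? No  [counterexample: 7 + 14 = 21 ∉ H]
(3) Inverses: for all a ∈ H, -a mod 28 ∈ H? No

No, H is not a subgroup of ℤ_28


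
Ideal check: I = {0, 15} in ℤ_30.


Check ideal conditions for I = {0, 15} in ℤ_30:
(1) I is an additive subgroup? Yes
(2) For r ∈ ℤ_30 and a ∈ I: r·a ∈ I? Yes

Yes, I is an ideal of ℤ_30


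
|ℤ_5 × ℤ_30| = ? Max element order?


|ℤ_5 × ℤ_30| = 5 × 30 = 150
Max element order = lcm(5,30) = 30
Cyclic? No (gcd=5)

|ℤ_5×ℤ_30| = 150, max element order = 30


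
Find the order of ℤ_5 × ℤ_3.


|A × B| = |A| · |B|
|ℤ_5 × ℤ_3| = 5 × 3 = 15

|ℤ_5 × ℤ_3| = 15


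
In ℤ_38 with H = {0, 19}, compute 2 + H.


2 + H = {2 + h (mod 38) : h ∈ H}
2+0=2, 2+19=21

2 + H = {2, 21}


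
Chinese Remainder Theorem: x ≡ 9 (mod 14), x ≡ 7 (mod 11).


m₁ = 14, m₂ = 11, gcd = 1, so CRT applies. M = m₁·m₂ = 154
Let M₁ = M/m₁ = 11, M₂ = M/m₂ = 14
Find y₁ ≡ M₁⁻¹ (mod m₁): 11⁻¹ ≡ 9 (mod 14)
Find y₂ ≡ M₂⁻¹ (mod m₂): 14⁻¹ ≡ 4 (mod 11)
x = a₁·M₁·y₁ + a₂·M₂·y₂ = 9·11·9 + 7·14·4 = 1283
Reduce mod 154: x ≡ 51
Check: 51 mod 14 = 9 ✓, 51 mod 11 = 7 ✓

x ≡ 51 (mod 154)


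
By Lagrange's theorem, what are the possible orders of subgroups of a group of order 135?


Lagrange's theorem: |H| divides |G|
|G| = 135
Divisors of 135: 1, 3, 5, 9, 15, 27, 45, 135

Possible subgroup orders: {1, 3, 5, 9, 15, 27, 45, 135}


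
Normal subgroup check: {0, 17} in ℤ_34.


H = {0, 17} in ℤ_34
ℤ_34 is abelian; every subgroup of an abelian group is normal

Yes, normal subgroup


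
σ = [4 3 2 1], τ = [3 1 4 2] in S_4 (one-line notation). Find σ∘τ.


σ∘τ: apply τ first, then σ
1 →τ 3 →σ 2
2 →τ 1 →σ 4
3 →τ 4 →σ 1
4 →τ 2 →σ 3

σ∘τ = [2 4 1 3]


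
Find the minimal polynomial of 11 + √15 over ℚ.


Let α = 11 + √15. Then α - 11 = √15, so (α - 11)² = 15, giving α² - 22α + 106 = 0. Degree 2 and α ∉ ℚ, so this is the minimal polynomial.

Minimal polynomial: x² - 22x + 106


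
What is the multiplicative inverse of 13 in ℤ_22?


Use the extended Euclidean algorithm to write 1 = 13·s + 22·t; then s mod 22 is the inverse.
Euclidean algorithm:
  13 = 0·22 + 13
  22 = 1·13 + 9
  13 = 1·9 + 4
  9 = 2·4 + 1
  4 = 4·1 + 0
gcd(13,22) = 1
Back-substitution gives: 13·(-5) + 22·(3) = 1
So 13⁻¹ ≡ -5 ≡ 17 (mod 22)
Check: 13 × 17 = 221 ≡ 1 (mod 22) ✓

13⁻¹ ≡ 17 (mod 22)


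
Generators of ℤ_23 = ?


g generates ℤ_n iff gcd(g,n) = 1
Prime factors of 23: 23
Generators are g ∈ {1,...,22} not divisible by any of these primes.
Generators: {1, 2, 3, 4, 5, 6, 7, 8, 9, 10, 11, 12, 13, 14, 15, 16, 17, 18, 19, 20, 21, 22}
Number of generators = φ(23) = 22

Generators of ℤ_23 = {1, 2, 3, 4, 5, 6, 7, 8, 9, 10, 11, 12, 13, 14, 15, 16, 17, 18, 19, 20, 21, 22}


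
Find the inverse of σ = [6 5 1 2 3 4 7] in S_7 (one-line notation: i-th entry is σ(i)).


To find σ⁻¹, swap domain and range:
σ(1) = 6 → σ⁻¹(6) = 1
σ(2) = 5 → σ⁻¹(5) = 2
σ(3) = 1 → σ⁻¹(1) = 3
σ(4) = 2 → σ⁻¹(2) = 4
σ(5) = 3 → σ⁻¹(3) = 5
σ(6) = 4 → σ⁻¹(4) = 6
σ(7) = 7 → σ⁻¹(7) = 7

σ⁻¹ = [3 4 5 6 2 1 7]


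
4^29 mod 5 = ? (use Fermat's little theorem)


Fermat's little theorem: if p is prime and gcd(a,p)=1, then a^(p-1) ≡ 1 (mod p)
p = 5 is prime, gcd(4,5) = 1
Reduce exponent: 29 mod 4 = 1
So 4^29 ≡ 4^1 (mod 5)
4^1 mod 5 = 4

4^29 ≡ 4 (mod 5)


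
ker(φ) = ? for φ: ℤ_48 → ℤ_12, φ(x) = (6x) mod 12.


Kernel = preimage of identity
ker(φ) = {x ∈ ℤ_48 : 6x ≡ 0 (mod 12)}. Since 12 | 48, φ is well-defined. The kernel is the cyclic subgroup ⟨2⟩ of ℤ_48 (order 24), i.e. {0, 2, 4, 6, 8, 10, 12, 14, 16, 18, 20, 22, 24, 26, 28, 30, 32, 34, 36, 38, 40, 42, 44, 46}

ker(φ) = {0, 2, 4, 6, 8, 10, 12, 14, 16, 18, 20, 22, 24, 26, 28, 30, 32, 34, 36, 38, 40, 42, 44, 46}


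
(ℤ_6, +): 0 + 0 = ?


Operation: addition mod 6
0 + 0 = (a + b) mod 6 with a = 0, b = 0

0 + 0 = 0


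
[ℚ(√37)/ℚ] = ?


√37 has minimal polynomial x² - 37 (irreducible over ℚ since 37 is squarefree)

[ℚ(√37)/ℚ] = 2


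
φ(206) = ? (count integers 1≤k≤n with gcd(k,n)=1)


Factor n: 206 = 2 × 103
φ(n) = n · ∏(1 - 1/p) over distinct primes p | n
φ(206) = 206 · (1 - 1/2) · (1 - 1/103) = 102

φ(206) = 102


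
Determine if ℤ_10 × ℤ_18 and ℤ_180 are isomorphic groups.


Comparing ℤ_10 × ℤ_18 and ℤ_180:
gcd(10,18) = 2 ≠ 1. Max element order in ℤ_10×ℤ_18 is lcm(10,18) = 90 < 180, so it has no element of order 180

No, ℤ_10 × ℤ_18 ≇ ℤ_180


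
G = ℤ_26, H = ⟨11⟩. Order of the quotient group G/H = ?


|⟨11⟩| = n / gcd(11, 26) = 26 / 1 = 26
H is normal (ℤ_26 is abelian).
|G/H| = |G| / |H| = 26 / 26 = 1

|G/H| = 1


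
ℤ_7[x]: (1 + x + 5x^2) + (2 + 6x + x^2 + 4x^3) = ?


Add coefficients mod 7:
x^0: 1 + 2 = 3 (mod 7)
x^1: 1 + 6 = 0 (mod 7)
x^2: 5 + 1 = 6 (mod 7)
x^3: 0 + 4 = 4 (mod 7)
Result: 3 + 6x^2 + 4x^3

f + g = 3 + 6x^2 + 4x^3


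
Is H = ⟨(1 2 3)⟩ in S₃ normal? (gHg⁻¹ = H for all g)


H = ⟨(1 2 3)⟩ in S₃
⟨(1 2 3)⟩ has order 3 and index 2 in S₃; index-2 subgroups are normal

Yes, normal subgroup


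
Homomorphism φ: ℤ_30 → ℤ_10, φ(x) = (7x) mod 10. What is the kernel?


Kernel = preimage of identity
ker(φ) = {x ∈ ℤ_30 : 7x ≡ 0 (mod 10)}. Since 10 | 30, φ is well-defined. The kernel is the cyclic subgroup ⟨10⟩ of ℤ_30 (order 3), i.e. {0, 10, 20}

ker(φ) = {0, 10, 20}


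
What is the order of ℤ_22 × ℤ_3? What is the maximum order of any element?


|ℤ_22 × ℤ_3| = 22 × 3 = 66
Max element order = lcm(22,3) = 66
Cyclic? Yes (gcd=1)

|ℤ_22×ℤ_3| = 66, max element order = 66


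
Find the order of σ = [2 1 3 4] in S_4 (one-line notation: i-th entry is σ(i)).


Cycle decomposition: (1 2)
Cycle lengths: 2
Order = lcm(2) = 2

ord(σ) = 2


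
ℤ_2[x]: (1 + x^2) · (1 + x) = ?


Expand and collect like terms; reduce coefficients mod 2:
x^0: 1·1 = 1 ≡ 1 (mod 2)
x^1: 1·1 + 0·1 = 1 ≡ 1 (mod 2)
x^2: 0·1 + 1·1 = 1 ≡ 1 (mod 2)
x^3: 1·1 = 1 ≡ 1 (mod 2)
Result: 1 + x + x^2 + x^3

f · g = 1 + x + x^2 + x^3


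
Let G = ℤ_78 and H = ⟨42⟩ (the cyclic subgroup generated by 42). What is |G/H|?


|⟨42⟩| = n / gcd(42, 78) = 78 / 6 = 13
H is normal (ℤ_78 is abelian).
|G/H| = |G| / |H| = 78 / 13 = 6

|G/H| = 6


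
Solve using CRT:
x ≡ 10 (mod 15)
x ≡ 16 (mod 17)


m₁ = 15, m₂ = 17, gcd = 1, so CRT applies. M = m₁·m₂ = 255
Let M₁ = M/m₁ = 17, M₂ = M/m₂ = 15
Find y₁ ≡ M₁⁻¹ (mod m₁): 17⁻¹ ≡ 8 (mod 15)
Find y₂ ≡ M₂⁻¹ (mod m₂): 15⁻¹ ≡ 8 (mod 17)
x = a₁·M₁·y₁ + a₂·M₂·y₂ = 10·17·8 + 16·15·8 = 3280
Reduce mod 255: x ≡ 220
Check: 220 mod 15 = 10 ✓, 220 mod 17 = 16 ✓

x ≡ 220 (mod 255)


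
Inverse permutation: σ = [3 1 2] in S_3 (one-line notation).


To find σ⁻¹, swap domain and range:
σ(1) = 3 → σ⁻¹(3) = 1
σ(2) = 1 → σ⁻¹(1) = 2
σ(3) = 2 → σ⁻¹(2) = 3

σ⁻¹ = [2 3 1]
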